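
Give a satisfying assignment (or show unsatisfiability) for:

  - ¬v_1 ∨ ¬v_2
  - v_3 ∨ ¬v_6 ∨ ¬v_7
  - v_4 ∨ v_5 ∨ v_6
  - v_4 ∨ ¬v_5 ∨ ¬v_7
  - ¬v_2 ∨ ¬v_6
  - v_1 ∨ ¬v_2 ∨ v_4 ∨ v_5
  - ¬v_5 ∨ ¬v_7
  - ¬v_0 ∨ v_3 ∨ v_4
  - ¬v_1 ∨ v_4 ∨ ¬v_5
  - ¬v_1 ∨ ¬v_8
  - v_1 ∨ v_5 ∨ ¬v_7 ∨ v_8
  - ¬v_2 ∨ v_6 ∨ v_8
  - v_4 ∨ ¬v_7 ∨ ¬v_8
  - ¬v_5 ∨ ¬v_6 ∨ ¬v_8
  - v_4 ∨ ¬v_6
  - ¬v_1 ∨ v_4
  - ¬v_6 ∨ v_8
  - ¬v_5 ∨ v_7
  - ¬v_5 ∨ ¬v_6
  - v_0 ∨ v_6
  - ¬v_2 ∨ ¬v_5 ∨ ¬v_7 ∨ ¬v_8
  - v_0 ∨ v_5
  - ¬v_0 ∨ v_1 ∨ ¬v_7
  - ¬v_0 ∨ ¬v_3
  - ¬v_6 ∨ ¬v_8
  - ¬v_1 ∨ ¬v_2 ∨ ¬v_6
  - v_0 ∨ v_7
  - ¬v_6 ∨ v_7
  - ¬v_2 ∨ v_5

v_0: True, v_1: False, v_2: False, v_3: False, v_4: True, v_5: False, v_6: False, v_7: False, v_8: True

Try v_0 = False:
  (v_0 ∨ v_6) forces v_6 = True.
  (¬v_2 ∨ ¬v_6) forces v_2 = False.
  (v_4 ∨ ¬v_6) forces v_4 = True.
  (¬v_6 ∨ v_8) forces v_8 = True.
  clause (¬v_6 ∨ ¬v_8) is falsified — backtrack.
So v_0 = True.
  then (¬v_0 ∨ ¬v_3) forces v_3 = False.
  then (¬v_0 ∨ v_3 ∨ v_4) forces v_4 = True.
Set v_1 = False.
  then (¬v_0 ∨ v_1 ∨ ¬v_7) forces v_7 = False.
  then (¬v_6 ∨ v_7) forces v_6 = False.
  then (¬v_5 ∨ v_7) forces v_5 = False.
  then (¬v_2 ∨ v_5) forces v_2 = False.
Set v_8 = True.
All clauses satisfied.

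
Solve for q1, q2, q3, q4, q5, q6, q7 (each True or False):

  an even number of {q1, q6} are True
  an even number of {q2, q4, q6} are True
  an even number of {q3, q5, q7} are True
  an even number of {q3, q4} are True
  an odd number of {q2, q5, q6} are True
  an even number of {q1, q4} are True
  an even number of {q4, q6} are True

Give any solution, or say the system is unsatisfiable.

q1 = True; q2 = False; q3 = True; q4 = True; q5 = False; q6 = True; q7 = True

{q1, q6}: 2 true → even ✓
{q2, q4, q6}: 2 true → even ✓
{q3, q5, q7}: 2 true → even ✓
{q3, q4}: 2 true → even ✓
{q2, q5, q6}: 1 true → odd ✓
{q1, q4}: 2 true → even ✓
{q4, q6}: 2 true → even ✓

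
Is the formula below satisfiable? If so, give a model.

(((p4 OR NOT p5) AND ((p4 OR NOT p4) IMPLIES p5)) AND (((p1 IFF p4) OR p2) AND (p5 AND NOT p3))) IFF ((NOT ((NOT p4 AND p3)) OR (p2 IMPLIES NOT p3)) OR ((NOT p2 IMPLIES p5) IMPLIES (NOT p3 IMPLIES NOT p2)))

p1=T, p2=F, p3=F, p4=T, p5=T

  (((p4 OR NOT p5) AND ((p4 OR NOT p4) IMPLIES p5)) AND (((p1 IFF p4) OR p2) AND (p5 AND NOT p3))) IFF ((NOT ((NOT p4 AND p3)) OR (p2 IMPLIES NOT p3)) OR ((NOT p2 IMPLIES p5) IMPLIES (NOT p3 IMPLIES NOT p2))) = True
    ((p4 OR NOT p5) AND ((p4 OR NOT p4) IMPLIES p5)) AND (((p1 IFF p4) OR p2) AND (p5 AND NOT p3)) = True
      (p4 OR NOT p5) AND ((p4 OR NOT p4) IMPLIES p5) = True
        p4 OR NOT p5 = True
          NOT p5 = False
        (p4 OR NOT p4) IMPLIES p5 = True
          p4 OR NOT p4 = True
            NOT p4 = False
      ((p1 IFF p4) OR p2) AND (p5 AND NOT p3) = True
        (p1 IFF p4) OR p2 = True
          p1 IFF p4 = True
        p5 AND NOT p3 = True
          NOT p3 = True
    (NOT ((NOT p4 AND p3)) OR (p2 IMPLIES NOT p3)) OR ((NOT p2 IMPLIES p5) IMPLIES (NOT p3 IMPLIES NOT p2)) = True
      NOT ((NOT p4 AND p3)) OR (p2 IMPLIES NOT p3) = True
        NOT ((NOT p4 AND p3)) = True
          NOT p4 AND p3 = False
            NOT p4 = False
        p2 IMPLIES NOT p3 = True
          NOT p3 = True
      (NOT p2 IMPLIES p5) IMPLIES (NOT p3 IMPLIES NOT p2) = True
        NOT p2 IMPLIES p5 = True
          NOT p2 = True
        NOT p3 IMPLIES NOT p2 = True
          NOT p3 = True
          NOT p2 = True
The formula evaluates to True.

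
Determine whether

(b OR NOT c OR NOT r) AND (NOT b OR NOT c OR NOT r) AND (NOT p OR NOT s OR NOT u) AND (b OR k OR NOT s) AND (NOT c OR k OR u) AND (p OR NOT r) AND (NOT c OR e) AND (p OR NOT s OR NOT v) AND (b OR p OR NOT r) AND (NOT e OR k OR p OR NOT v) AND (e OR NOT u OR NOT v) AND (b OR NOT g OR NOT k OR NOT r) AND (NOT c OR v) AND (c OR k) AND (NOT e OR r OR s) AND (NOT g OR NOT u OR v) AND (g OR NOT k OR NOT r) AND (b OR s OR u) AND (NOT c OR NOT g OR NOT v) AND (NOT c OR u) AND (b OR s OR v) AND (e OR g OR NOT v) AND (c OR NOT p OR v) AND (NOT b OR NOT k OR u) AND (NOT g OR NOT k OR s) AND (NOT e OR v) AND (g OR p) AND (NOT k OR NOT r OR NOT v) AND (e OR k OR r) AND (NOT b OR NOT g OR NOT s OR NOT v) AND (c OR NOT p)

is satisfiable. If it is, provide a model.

s = True, g = True, c = False, b = False, e = False, k = True, u = False, v = False, p = False, r = False

Set s = True.
Try g = False:
  (g OR p) forces p = True.
  (NOT p OR NOT s OR NOT u) forces u = False.
  (NOT c OR u) forces c = False.
  clause (c OR NOT p) is falsified — backtrack.
So g = True.
Set c = False.
  then (c OR k) forces k = True.
  then (c OR NOT p) forces p = False.
  then (p OR NOT r) forces r = False.
  then (p OR NOT s OR NOT v) forces v = False.
  then (NOT g OR NOT u OR v) forces u = False.
  then (NOT b OR NOT k OR u) forces b = False.
  then (NOT e OR v) forces e = False.
All clauses satisfied.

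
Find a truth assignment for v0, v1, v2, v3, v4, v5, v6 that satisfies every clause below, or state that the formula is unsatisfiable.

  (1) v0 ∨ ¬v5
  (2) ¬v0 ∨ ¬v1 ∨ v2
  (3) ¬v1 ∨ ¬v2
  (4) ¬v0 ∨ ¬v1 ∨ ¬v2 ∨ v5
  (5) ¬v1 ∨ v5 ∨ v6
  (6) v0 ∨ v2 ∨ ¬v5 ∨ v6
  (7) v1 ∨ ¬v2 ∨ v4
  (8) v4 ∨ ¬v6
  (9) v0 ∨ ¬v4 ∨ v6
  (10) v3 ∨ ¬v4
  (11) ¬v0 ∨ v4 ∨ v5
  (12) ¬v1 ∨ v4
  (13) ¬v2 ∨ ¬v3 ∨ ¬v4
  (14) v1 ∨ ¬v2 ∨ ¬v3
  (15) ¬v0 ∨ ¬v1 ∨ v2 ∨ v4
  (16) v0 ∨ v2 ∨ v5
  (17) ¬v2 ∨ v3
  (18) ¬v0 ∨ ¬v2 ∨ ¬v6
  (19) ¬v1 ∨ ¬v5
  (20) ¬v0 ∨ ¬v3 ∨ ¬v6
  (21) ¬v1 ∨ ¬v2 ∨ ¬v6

v0 = True, v1 = False, v2 = False, v3 = True, v4 = False, v5 = True, v6 = False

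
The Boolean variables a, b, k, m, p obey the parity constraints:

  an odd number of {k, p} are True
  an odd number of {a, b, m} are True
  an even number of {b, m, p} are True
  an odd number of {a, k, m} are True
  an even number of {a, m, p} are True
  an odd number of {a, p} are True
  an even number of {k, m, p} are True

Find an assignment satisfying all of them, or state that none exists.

a = False, b = False, k = False, m = True, p = True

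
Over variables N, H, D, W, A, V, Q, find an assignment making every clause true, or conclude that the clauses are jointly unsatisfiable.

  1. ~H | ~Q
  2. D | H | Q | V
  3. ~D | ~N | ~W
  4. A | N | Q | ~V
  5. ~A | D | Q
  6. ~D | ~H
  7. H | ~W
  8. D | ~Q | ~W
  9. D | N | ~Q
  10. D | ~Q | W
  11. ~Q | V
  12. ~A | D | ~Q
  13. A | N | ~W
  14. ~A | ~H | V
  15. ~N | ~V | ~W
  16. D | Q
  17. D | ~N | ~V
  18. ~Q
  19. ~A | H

N=T, H=F, D=T, W=F, A=F, V=F, Q=F

Unit clause (~Q) forces Q = False.
In (D | Q) only D is left, so D = True.
In (~D | ~H) only ~H is left, so H = False.
In (H | ~W) only ~W is left, so W = False.
In (~A | H) only ~A is left, so A = False.
Set N = True.
Set V = False.
All clauses satisfied.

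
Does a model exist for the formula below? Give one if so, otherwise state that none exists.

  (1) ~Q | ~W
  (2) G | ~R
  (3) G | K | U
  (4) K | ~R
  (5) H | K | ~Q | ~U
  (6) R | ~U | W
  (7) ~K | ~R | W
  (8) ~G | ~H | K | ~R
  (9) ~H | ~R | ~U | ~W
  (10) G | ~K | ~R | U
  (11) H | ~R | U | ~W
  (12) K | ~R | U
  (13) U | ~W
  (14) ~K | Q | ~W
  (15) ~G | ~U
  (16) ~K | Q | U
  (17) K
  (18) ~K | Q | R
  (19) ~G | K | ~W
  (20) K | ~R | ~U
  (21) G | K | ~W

Unit clause (K) forces K = True.
Set G = False.
  then (G | ~R) forces R = False.
  then (~K | Q | R) forces Q = True.
  then (~Q | ~W) forces W = False.
  then (R | ~U | W) forces U = False.
Set H = False.
All clauses satisfied.

G: False, Q: True, H: False, R: False, W: False, K: True, U: False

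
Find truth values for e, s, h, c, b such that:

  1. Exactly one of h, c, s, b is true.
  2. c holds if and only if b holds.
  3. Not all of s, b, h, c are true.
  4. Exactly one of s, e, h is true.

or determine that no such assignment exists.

e: False, s: True, h: False, c: False, b: False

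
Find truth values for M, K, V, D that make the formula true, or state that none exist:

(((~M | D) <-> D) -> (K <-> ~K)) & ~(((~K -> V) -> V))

M=F, K=T, V=F, D=F

  ((~M | D) <-> D) -> (K <-> ~K) = True
    (~M | D) <-> D = False
      ~M | D = True
        ~M = True
    K <-> ~K = False
      ~K = False
  ~(((~K -> V) -> V)) = True
    (~K -> V) -> V = False
      ~K -> V = True
        ~K = False
Both conjuncts True, so the formula holds.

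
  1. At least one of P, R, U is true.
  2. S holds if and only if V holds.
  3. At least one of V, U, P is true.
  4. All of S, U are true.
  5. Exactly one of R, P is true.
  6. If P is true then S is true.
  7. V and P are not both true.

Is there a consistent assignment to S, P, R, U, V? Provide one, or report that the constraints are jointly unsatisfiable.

S=T, P=F, R=T, U=T, V=T

  (1) {P, R, U}: 2 true — at least one ✓
  (2) S=T, V=T — same ✓
  (3) {V, U, P}: 2 true — at least one ✓
  (4) {S, U}: all 2 true ✓
  (5) {R, P}: 1 true — exactly one ✓
  (6) P=F ⇒ S: vacuous ✓
  (7) V=T, P=F — not both ✓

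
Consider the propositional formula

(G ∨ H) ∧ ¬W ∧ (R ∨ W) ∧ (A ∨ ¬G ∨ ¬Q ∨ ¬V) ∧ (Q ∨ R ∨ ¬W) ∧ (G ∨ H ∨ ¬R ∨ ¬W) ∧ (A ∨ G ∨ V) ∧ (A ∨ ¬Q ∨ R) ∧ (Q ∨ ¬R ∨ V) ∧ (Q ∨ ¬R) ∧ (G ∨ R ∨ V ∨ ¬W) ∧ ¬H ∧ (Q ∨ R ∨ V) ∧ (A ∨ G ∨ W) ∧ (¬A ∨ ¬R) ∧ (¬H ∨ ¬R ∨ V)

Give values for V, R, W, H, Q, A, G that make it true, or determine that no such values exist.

V: False, R: True, W: False, H: False, Q: True, A: False, G: True

Unit clause (¬W) forces W = False.
In (R ∨ W) only R is left, so R = True.
In (Q ∨ ¬R) only Q is left, so Q = True.
Unit clause (¬H) forces H = False.
In (¬A ∨ ¬R) only ¬A is left, so A = False.
In (G ∨ H) only G is left, so G = True.
In (A ∨ ¬G ∨ ¬Q ∨ ¬V) only ¬V is left, so V = False.
All clauses satisfied.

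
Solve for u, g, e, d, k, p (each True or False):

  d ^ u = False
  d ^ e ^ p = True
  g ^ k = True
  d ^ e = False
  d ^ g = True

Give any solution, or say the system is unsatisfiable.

u = False, g = True, e = False, d = False, k = False, p = True

d ^ u = F ^ F = False ✓
d ^ e ^ p = F ^ F ^ T = True ✓
g ^ k = T ^ F = True ✓
d ^ e = F ^ F = False ✓
d ^ g = F ^ T = True ✓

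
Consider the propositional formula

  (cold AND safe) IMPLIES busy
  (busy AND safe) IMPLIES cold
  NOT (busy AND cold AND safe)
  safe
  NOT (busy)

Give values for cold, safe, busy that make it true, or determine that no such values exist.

Unit clause (NOT busy) forces busy = False.
Unit clause (safe) forces safe = True.
In (busy OR NOT cold OR NOT safe) only NOT cold is left, so cold = False.
Check each clause:
  (NOT busy): NOT busy holds.
  (safe): safe holds.
  (NOT busy OR cold OR NOT safe): NOT busy holds.
  (NOT busy OR NOT cold OR NOT safe): NOT busy holds.
  (busy OR NOT cold OR NOT safe): NOT cold holds.
All clauses satisfied.

cold: False, safe: True, busy: False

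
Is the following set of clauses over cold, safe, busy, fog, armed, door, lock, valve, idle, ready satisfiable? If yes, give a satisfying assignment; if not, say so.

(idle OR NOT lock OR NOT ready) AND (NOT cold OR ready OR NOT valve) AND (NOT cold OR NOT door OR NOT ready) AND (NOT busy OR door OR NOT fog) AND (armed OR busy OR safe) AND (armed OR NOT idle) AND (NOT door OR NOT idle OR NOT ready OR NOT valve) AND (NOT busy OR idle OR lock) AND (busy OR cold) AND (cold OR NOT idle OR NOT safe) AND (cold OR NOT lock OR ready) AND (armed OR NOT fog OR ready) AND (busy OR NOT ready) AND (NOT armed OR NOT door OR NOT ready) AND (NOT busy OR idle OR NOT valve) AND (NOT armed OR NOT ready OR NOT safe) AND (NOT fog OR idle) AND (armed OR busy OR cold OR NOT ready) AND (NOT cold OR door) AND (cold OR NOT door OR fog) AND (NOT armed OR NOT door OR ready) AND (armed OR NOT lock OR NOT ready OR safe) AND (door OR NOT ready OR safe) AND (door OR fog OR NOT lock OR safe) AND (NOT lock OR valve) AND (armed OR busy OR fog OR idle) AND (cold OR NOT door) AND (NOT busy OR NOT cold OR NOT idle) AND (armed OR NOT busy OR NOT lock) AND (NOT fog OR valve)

cold=F; safe=F; busy=T; fog=F; armed=T; door=F; lock=F; valve=F; idle=T; ready=F

Set cold = False.
  then (busy OR cold) forces busy = True.
  then (cold OR NOT door) forces door = False.
  then (NOT busy OR door OR NOT fog) forces fog = False.
Set safe = False.
  then (door OR NOT ready OR safe) forces ready = False.
  then (door OR fog OR NOT lock OR safe) forces lock = False.
  then (NOT busy OR idle OR lock) forces idle = True.
  then (armed OR NOT idle) forces armed = True.
Set valve = False.
All clauses satisfied.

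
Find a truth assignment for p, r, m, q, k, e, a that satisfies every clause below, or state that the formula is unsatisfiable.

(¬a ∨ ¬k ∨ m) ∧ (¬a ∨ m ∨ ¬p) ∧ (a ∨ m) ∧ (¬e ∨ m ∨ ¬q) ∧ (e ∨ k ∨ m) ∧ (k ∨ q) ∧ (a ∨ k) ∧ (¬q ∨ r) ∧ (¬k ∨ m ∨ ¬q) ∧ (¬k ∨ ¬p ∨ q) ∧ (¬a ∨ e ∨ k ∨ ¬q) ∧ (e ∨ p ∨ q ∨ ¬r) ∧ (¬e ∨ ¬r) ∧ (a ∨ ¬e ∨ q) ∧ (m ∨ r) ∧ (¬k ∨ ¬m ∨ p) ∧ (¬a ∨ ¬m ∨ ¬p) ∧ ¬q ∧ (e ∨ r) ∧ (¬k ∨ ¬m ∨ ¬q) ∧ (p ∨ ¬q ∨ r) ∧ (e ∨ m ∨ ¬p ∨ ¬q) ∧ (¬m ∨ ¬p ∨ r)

Unsatisfiable — no assignment works.

Case q = True:
  Clause (¬q) is falsified — contradiction.
Case q = False:
  (k ∨ q) forces k = True.
  (¬k ∨ ¬p ∨ q) forces p = False.
  (¬k ∨ ¬m ∨ p) forces m = False.
  (¬a ∨ ¬k ∨ m) forces a = False.
  Clause (a ∨ m) is falsified — contradiction.
Both cases fail, so the formula is unsatisfiable.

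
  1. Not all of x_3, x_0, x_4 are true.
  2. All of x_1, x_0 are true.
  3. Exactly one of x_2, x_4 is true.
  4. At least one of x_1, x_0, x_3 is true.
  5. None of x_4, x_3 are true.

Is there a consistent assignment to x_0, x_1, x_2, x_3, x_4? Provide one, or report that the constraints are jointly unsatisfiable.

x_0: True, x_1: True, x_2: True, x_3: False, x_4: False

  (1) {x_3, x_0, x_4}: 1/3 true — not all ✓
  (2) {x_1, x_0}: all 2 true ✓
  (3) {x_2, x_4}: 1 true — exactly one ✓
  (4) {x_1, x_0, x_3}: 2 true — at least one ✓
  (5) {x_4, x_3}: 0 true — none ✓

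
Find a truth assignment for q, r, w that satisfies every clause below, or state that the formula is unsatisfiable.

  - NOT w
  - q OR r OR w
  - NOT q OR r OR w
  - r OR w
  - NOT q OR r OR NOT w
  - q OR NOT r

Unit clause (NOT w) forces w = False.
In (r OR w) only r is left, so r = True.
In (q OR NOT r) only q is left, so q = True.
All clauses satisfied.

q = True; r = True; w = False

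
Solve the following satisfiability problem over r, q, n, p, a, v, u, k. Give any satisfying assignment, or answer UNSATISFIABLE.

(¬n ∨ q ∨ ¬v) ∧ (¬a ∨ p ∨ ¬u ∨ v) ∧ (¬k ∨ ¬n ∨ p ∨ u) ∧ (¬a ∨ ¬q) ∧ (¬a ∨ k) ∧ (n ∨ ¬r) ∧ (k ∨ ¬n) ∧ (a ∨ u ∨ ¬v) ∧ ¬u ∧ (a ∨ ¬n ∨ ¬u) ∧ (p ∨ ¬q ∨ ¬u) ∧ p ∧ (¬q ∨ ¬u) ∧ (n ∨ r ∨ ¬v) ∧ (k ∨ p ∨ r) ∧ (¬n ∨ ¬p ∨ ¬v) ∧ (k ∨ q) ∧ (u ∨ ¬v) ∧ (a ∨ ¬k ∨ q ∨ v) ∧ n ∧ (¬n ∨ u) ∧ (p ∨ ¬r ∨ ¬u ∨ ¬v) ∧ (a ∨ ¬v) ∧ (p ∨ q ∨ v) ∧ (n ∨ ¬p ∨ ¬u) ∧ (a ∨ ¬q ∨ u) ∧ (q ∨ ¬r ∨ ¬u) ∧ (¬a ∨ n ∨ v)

Case n = True:
  (k ∨ ¬n) forces k = True.
  (¬u) forces u = False.
  Clause (¬n ∨ u) is falsified — contradiction.
Case n = False:
  Clause (n) is falsified — contradiction.
Both cases fail, so the formula is unsatisfiable.

Unsatisfiable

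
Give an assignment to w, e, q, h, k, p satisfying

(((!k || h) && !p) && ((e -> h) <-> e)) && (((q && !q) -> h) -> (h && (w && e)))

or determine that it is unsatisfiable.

w=T, e=T, q=T, h=T, k=F, p=F

  ((!k || h) && !p) && ((e -> h) <-> e) = True
    (!k || h) && !p = True
      !k || h = True
        !k = True
      !p = True
    (e -> h) <-> e = True
      e -> h = True
  ((q && !q) -> h) -> (h && (w && e)) = True
    (q && !q) -> h = True
      q && !q = False
        !q = False
    h && (w && e) = True
      w && e = True
Both conjuncts True, so the formula holds.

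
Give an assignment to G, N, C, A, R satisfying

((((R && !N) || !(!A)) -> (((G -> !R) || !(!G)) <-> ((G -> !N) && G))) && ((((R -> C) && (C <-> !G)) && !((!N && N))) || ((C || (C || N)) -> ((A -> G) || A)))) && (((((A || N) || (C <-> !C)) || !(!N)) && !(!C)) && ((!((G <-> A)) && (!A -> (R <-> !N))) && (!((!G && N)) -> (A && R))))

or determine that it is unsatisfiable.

Unsatisfiable

Case C = True: the formula simplifies to ((((R && !N) || !(!A)) -> (((G -> !R) || !(!G)) <-> ((G -> !N) && G))) && ((!G && !((!N && N))) || ((A -> G) || A))) && (((A || N) || !(!N)) && ((!((G <-> A)) && (!A -> (R <-> !N))) && (!((!G && N)) -> (A && R)))).
  A = True: simplifies to (((G -> !R) || !(!G)) <-> ((G -> !N) && G)) && (!G && (!((!G && N)) -> R)).
    G = True: the conjunct !G is False.
    G = False: the conjunct ((G -> !R) || !(!G)) <-> ((G -> !N) && G) becomes (True || False) <-> (True && False) = False.
  A = False: simplifies to ((R && !N) -> (((G -> !R) || !(!G)) <-> ((G -> !N) && G))) && ((N || !(!N)) && ((!(!G) && (R <-> !N)) && (!G && N))).
    G = True: the conjunct !G is False.
    G = False: the conjunct !(!G) becomes !(!False) = False.
Case C = False: the conjunct !(!C) becomes !(!False) = False.
Both cases fail — unsatisfiable.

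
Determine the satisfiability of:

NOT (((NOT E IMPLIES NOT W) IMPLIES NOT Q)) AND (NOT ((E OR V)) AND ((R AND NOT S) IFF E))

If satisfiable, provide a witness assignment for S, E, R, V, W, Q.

S: True, E: False, R: False, V: False, W: False, Q: True

  NOT (((NOT E IMPLIES NOT W) IMPLIES NOT Q)) = True
    (NOT E IMPLIES NOT W) IMPLIES NOT Q = False
      NOT E IMPLIES NOT W = True
        NOT E = True
        NOT W = True
      NOT Q = False
  NOT ((E OR V)) AND ((R AND NOT S) IFF E) = True
    NOT ((E OR V)) = True
      E OR V = False
    (R AND NOT S) IFF E = True
      R AND NOT S = False
        NOT S = False
Both conjuncts True, so the formula holds.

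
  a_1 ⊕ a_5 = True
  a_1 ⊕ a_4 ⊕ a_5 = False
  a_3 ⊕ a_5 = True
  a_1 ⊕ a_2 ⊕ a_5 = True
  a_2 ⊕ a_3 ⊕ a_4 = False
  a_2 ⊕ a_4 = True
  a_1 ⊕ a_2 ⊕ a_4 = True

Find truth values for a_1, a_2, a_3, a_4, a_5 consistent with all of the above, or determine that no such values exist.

Unsatisfiable

Adding constraints 1, 3, 5, 7 mod 2: every variable appears an even number of times on the left, so the left side is 0.
But the right sides sum to 1 (mod 2). 0 ≠ 1 — the system is inconsistent.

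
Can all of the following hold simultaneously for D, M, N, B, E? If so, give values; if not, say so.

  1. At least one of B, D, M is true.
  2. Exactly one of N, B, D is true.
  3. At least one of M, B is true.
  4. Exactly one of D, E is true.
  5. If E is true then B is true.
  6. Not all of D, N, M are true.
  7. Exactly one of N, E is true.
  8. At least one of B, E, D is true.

D=F, M=T, N=F, B=T, E=T

  (1) {B, D, M}: 2 true — at least one ✓
  (2) {N, B, D}: 1 true — exactly one ✓
  (3) {M, B}: 2 true — at least one ✓
  (4) {D, E}: 1 true — exactly one ✓
  (5) E=T ⇒ B: T ✓
  (6) {D, N, M}: 1/3 true — not all ✓
  (7) {N, E}: 1 true — exactly one ✓
  (8) {B, E, D}: 2 true — at least one ✓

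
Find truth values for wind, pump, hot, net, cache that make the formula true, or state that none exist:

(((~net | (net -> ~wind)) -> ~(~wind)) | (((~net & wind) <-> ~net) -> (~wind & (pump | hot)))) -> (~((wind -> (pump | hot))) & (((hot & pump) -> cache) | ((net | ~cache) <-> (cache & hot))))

wind = True, pump = False, hot = False, net = False, cache = True

  (((~net | (net -> ~wind)) -> ~(~wind)) | (((~net & wind) <-> ~net) -> (~wind & (pump | hot)))) -> (~((wind -> (pump | hot))) & (((hot & pump) -> cache) | ((net | ~cache) <-> (cache & hot)))) = True
    ((~net | (net -> ~wind)) -> ~(~wind)) | (((~net & wind) <-> ~net) -> (~wind & (pump | hot))) = True
      (~net | (net -> ~wind)) -> ~(~wind) = True
        ~net | (net -> ~wind) = True
          ~net = True
          net -> ~wind = True
            ~wind = False
        ~(~wind) = True
          ~wind = False
      ((~net & wind) <-> ~net) -> (~wind & (pump | hot)) = False
        (~net & wind) <-> ~net = True
          ~net & wind = True
            ~net = True
          ~net = True
        ~wind & (pump | hot) = False
          ~wind = False
          pump | hot = False
    ~((wind -> (pump | hot))) & (((hot & pump) -> cache) | ((net | ~cache) <-> (cache & hot))) = True
      ~((wind -> (pump | hot))) = True
        wind -> (pump | hot) = False
          pump | hot = False
      ((hot & pump) -> cache) | ((net | ~cache) <-> (cache & hot)) = True
        (hot & pump) -> cache = True
          hot & pump = False
        (net | ~cache) <-> (cache & hot) = True
          net | ~cache = False
            ~cache = False
          cache & hot = False
The formula evaluates to True.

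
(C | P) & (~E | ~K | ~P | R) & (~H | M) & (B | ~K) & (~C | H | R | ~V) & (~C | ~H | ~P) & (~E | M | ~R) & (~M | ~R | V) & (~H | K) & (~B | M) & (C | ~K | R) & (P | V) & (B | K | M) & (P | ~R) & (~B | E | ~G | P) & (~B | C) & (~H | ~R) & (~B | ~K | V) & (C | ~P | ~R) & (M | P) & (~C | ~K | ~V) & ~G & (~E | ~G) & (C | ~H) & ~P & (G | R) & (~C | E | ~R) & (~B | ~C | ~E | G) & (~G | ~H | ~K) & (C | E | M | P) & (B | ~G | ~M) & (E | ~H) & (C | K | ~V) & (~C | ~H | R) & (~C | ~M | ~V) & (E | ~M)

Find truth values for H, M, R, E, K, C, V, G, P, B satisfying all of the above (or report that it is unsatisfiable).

Case R = True:
  (P | ~R) forces P = True.
  Clause (~P) is falsified — contradiction.
Case R = False:
  (~G) forces G = False.
  Clause (G | R) is falsified — contradiction.
Both cases fail, so the formula is unsatisfiable.

Unsatisfiable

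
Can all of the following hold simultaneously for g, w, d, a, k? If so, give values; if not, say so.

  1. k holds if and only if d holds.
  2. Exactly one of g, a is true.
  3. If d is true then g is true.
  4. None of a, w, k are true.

g = True; w = False; d = False; a = False; k = False

  (1) k=F, d=F — same ✓
  (2) {g, a}: 1 true — exactly one ✓
  (3) d=F ⇒ g: vacuous ✓
  (4) {a, w, k}: 0 true — none ✓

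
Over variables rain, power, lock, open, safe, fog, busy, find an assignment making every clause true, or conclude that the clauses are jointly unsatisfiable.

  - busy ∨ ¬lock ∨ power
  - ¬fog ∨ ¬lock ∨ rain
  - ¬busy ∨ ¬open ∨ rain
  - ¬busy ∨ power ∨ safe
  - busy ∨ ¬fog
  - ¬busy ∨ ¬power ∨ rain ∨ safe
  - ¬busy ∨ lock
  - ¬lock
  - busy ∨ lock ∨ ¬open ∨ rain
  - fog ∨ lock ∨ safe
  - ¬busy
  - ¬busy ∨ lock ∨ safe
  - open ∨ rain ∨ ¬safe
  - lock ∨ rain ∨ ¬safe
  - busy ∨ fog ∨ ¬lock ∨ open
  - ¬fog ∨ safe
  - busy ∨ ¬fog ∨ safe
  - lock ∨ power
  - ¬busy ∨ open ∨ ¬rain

Unit clause (¬lock) forces lock = False.
Unit clause (¬busy) forces busy = False.
In (lock ∨ power) only power is left, so power = True.
In (busy ∨ ¬fog) only ¬fog is left, so fog = False.
In (fog ∨ lock ∨ safe) only safe is left, so safe = True.
In (lock ∨ rain ∨ ¬safe) only rain is left, so rain = True.
Set open = False.
All clauses satisfied.

rain: True; power: True; lock: False; open: False; safe: True; fog: False; busy: False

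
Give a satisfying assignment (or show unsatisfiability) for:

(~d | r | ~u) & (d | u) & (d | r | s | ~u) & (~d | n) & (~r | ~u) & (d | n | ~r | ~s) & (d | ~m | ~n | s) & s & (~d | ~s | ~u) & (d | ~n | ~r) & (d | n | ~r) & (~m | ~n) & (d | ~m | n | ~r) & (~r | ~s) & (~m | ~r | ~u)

r: False, m: False, s: True, u: True, d: False, n: True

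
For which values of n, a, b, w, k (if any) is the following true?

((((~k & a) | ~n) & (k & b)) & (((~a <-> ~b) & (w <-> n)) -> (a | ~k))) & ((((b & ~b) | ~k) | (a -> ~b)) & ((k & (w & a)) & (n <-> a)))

The formula is unsatisfiable.

Case a = True: the formula simplifies to ((~k | ~n) & (k & b)) & ((((b & ~b) | ~k) | ~b) & ((k & w) & n)).
  b = True: simplifies to ((~k | ~n) & k) & (~k & ((k & w) & n)).
    k = True: the conjunct ~k is False.
    k = False: the conjunct k is False.
  b = False: the conjunct b is False.
Case a = False: the conjunct a is False.
Both cases fail — unsatisfiable.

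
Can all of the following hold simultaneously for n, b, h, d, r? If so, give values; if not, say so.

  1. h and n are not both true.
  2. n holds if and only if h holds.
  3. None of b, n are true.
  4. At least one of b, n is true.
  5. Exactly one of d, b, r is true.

Case b = True:
  Constraint (3) is violated (b=T) — contradiction.
Case b = False:
  (3) forces n = False.
  Constraint (4) is violated (b=F, n=F) — contradiction.
Both cases fail — unsatisfiable.

Unsatisfiable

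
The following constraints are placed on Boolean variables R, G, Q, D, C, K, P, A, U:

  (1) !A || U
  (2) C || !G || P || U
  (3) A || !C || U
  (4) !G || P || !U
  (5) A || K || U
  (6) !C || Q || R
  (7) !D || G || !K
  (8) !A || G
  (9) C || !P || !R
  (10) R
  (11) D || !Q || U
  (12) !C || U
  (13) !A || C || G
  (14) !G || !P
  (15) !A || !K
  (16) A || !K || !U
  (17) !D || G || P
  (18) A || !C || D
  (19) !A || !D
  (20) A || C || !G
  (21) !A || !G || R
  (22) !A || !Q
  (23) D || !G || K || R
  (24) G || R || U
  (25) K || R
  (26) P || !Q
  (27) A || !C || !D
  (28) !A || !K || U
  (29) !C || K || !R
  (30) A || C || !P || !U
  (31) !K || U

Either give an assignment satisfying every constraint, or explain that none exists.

R = True; G = False; Q = False; D = False; C = False; K = False; P = False; A = False; U = True

Unit clause (R) forces R = True.
Try G = True:
  (!G || !P) forces P = False.
  (!G || P || !U) forces U = False.
  (!A || U) forces A = False.
  (C || !G || P || U) forces C = True.
  clause (A || !C || U) is falsified — backtrack.
So G = False.
  then (!A || G) forces A = False.
Set Q = False.
Set D = False.
  then (A || !C || D) forces C = False.
  then (C || !P || !R) forces P = False.
Set K = False.
  then (A || K || U) forces U = True.
All clauses satisfied.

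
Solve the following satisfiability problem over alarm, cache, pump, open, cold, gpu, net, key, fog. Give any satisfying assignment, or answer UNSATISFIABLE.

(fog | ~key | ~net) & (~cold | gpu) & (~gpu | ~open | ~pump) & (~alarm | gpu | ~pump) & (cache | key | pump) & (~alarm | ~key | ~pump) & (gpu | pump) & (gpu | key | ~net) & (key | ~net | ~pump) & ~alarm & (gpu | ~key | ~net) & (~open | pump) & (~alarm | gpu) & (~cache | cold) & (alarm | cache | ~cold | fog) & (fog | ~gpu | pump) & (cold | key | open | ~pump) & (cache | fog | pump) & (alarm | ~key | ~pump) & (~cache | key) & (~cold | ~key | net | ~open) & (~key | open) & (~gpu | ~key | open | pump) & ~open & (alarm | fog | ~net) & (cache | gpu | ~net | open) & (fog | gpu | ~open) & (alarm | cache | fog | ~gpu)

alarm=F, cache=F, pump=T, open=F, cold=T, gpu=T, net=F, key=F, fog=T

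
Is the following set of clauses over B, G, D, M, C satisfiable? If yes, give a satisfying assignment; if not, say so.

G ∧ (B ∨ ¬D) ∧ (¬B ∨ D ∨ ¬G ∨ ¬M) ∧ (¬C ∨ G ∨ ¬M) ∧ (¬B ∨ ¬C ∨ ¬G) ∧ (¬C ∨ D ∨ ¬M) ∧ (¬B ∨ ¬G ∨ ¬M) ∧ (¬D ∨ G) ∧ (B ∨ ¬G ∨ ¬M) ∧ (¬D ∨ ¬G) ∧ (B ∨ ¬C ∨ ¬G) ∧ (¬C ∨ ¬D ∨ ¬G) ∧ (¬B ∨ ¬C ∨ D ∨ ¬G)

B: True, G: True, D: False, M: False, C: False

Unit clause (G) forces G = True.
In (¬D ∨ ¬G) only ¬D is left, so D = False.
Set B = True.
  then (¬B ∨ D ∨ ¬G ∨ ¬M) forces M = False.
  then (¬B ∨ ¬C ∨ ¬G) forces C = False.
All clauses satisfied.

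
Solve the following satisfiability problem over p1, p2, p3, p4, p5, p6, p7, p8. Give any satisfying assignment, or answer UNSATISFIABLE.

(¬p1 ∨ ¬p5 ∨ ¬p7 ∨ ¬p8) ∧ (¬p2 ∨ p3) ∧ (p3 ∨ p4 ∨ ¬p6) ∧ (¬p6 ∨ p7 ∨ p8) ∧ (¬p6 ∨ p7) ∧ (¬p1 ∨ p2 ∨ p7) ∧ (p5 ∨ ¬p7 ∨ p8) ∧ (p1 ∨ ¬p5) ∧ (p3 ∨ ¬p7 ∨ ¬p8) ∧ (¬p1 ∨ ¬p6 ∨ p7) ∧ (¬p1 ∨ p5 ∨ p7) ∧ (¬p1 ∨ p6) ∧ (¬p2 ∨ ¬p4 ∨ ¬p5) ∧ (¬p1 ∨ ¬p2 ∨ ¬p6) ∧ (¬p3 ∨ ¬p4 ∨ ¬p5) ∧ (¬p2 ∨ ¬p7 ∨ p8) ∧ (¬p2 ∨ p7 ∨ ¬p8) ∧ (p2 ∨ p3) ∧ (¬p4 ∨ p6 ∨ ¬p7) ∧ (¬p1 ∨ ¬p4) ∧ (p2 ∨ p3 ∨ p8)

p1=F, p2=T, p3=T, p4=F, p5=F, p6=F, p7=F, p8=F

Set p1 = False.
  then (p1 ∨ ¬p5) forces p5 = False.
Set p2 = True.
  then (¬p2 ∨ p3) forces p3 = True.
Set p4 = False.
Set p6 = False.
Set p7 = False.
  then (¬p2 ∨ p7 ∨ ¬p8) forces p8 = False.
All clauses satisfied.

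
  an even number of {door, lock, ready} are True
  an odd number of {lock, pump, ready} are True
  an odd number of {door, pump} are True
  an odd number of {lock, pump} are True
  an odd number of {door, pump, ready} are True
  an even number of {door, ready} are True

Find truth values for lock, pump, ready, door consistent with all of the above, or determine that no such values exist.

lock=F, pump=T, ready=F, door=F

{door, lock, ready}: 0 true → even ✓
{lock, pump, ready}: 1 true → odd ✓
{door, pump}: 1 true → odd ✓
{lock, pump}: 1 true → odd ✓
{door, pump, ready}: 1 true → odd ✓
{door, ready}: 0 true → even ✓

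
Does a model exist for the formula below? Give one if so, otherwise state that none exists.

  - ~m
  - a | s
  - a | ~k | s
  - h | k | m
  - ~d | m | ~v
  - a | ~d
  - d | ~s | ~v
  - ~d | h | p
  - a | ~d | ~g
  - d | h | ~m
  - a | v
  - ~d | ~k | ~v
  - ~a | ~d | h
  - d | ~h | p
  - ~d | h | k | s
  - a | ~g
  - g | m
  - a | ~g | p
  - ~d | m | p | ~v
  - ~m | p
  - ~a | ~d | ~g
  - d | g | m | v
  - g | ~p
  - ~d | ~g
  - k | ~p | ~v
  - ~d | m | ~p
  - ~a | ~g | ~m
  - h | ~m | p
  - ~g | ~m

Unit clause (~m) forces m = False.
In (g | m) only g is left, so g = True.
In (~d | ~g) only ~d is left, so d = False.
In (a | ~g) only a is left, so a = True.
Set h = True.
  then (d | ~h | p) forces p = True.
Set v = True.
  then (d | ~s | ~v) forces s = False.
  then (k | ~p | ~v) forces k = True.
All clauses satisfied.

a = True; h = True; g = True; v = True; p = True; k = True; s = False; d = False; m = False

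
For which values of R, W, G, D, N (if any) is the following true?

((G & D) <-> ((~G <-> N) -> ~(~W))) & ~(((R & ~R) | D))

R=F, W=F, G=T, D=F, N=F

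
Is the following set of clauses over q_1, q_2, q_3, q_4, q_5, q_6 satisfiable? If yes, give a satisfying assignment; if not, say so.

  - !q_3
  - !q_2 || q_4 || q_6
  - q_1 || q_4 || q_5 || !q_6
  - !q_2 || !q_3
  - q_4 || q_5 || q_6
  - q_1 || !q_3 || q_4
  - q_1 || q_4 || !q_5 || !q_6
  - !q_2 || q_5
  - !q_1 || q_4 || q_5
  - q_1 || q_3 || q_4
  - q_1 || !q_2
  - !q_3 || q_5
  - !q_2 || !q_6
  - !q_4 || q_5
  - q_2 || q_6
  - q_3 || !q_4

q_1=T; q_2=F; q_3=F; q_4=F; q_5=T; q_6=T

Unit clause (!q_3) forces q_3 = False.
In (q_3 || !q_4) only !q_4 is left, so q_4 = False.
In (q_1 || q_3 || q_4) only q_1 is left, so q_1 = True.
In (!q_1 || q_4 || q_5) only q_5 is left, so q_5 = True.
Set q_2 = False.
  then (q_2 || q_6) forces q_6 = True.
All clauses satisfied.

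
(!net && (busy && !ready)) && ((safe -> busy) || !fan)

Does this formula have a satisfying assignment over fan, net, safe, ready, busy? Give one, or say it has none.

fan = True; net = False; safe = True; ready = False; busy = True

  !net && (busy && !ready) = True
    !net = True
    busy && !ready = True
      !ready = True
  (safe -> busy) || !fan = True
    safe -> busy = True
    !fan = False
Both conjuncts True, so the formula holds.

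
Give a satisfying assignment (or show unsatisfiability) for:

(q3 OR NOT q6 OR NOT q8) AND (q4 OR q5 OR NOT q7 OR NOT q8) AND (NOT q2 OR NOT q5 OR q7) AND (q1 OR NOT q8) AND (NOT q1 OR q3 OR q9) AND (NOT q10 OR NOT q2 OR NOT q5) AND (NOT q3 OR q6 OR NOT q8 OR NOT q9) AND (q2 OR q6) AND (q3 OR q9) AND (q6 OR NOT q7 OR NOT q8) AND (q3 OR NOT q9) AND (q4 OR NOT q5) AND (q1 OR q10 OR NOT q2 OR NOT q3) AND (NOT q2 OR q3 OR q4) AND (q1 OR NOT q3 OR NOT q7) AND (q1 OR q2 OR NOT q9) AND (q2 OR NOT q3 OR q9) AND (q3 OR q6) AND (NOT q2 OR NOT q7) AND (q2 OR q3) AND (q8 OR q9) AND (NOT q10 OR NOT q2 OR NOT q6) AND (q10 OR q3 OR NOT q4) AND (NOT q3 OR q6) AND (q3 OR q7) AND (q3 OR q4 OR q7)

Set q1 = True.
Set q2 = False.
  then (q2 OR q6) forces q6 = True.
  then (q2 OR q3) forces q3 = True.
  then (q2 OR NOT q3 OR q9) forces q9 = True.
Set q4 = True.
Set q5 = True.
Set q7 = True.
Set q8 = False.
Set q10 = False.
All clauses satisfied.

q1=T; q2=F; q3=T; q4=T; q5=T; q6=T; q7=T; q8=F; q9=T; q10=F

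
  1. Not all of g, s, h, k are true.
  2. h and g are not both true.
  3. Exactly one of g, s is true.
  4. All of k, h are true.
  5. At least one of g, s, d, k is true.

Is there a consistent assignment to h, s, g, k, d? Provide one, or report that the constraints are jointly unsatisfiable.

h: True; s: True; g: False; k: True; d: False

  (1) {g, s, h, k}: 3/4 true — not all ✓
  (2) h=T, g=F — not both ✓
  (3) {g, s}: 1 true — exactly one ✓
  (4) {k, h}: all 2 true ✓
  (5) {g, s, d, k}: 2 true — at least one ✓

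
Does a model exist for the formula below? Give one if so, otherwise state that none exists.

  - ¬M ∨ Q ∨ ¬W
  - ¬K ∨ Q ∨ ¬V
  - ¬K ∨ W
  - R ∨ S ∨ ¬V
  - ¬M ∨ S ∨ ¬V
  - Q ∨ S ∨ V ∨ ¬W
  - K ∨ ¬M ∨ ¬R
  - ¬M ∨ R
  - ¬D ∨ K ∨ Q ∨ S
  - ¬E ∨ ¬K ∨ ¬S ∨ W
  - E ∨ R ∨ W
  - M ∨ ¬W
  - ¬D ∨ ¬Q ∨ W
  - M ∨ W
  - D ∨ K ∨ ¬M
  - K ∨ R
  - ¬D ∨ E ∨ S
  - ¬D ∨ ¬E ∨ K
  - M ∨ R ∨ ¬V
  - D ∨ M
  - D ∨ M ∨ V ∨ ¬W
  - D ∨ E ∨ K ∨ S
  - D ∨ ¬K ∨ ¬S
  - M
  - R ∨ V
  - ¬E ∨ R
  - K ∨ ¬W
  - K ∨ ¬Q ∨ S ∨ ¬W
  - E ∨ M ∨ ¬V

V = False, R = True, W = True, K = True, E = True, Q = True, D = False, M = True, S = False

Unit clause (M) forces M = True.
In (¬M ∨ R) only R is left, so R = True.
In (K ∨ ¬M ∨ ¬R) only K is left, so K = True.
In (¬K ∨ W) only W is left, so W = True.
In (¬M ∨ Q ∨ ¬W) only Q is left, so Q = True.
Set V = False.
Set E = True.
Set D = False.
  then (D ∨ ¬K ∨ ¬S) forces S = False.
All clauses satisfied.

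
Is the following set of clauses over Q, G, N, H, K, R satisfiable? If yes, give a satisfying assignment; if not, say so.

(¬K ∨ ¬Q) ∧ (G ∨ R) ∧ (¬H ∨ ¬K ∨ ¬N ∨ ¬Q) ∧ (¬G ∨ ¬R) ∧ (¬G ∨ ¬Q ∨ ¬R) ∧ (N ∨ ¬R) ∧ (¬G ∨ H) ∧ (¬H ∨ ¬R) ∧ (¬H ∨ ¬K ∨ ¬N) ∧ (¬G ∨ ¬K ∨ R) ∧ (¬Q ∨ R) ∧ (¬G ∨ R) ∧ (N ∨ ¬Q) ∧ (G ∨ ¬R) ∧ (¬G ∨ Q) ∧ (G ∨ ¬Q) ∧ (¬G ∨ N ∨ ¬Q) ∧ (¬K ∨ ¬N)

UNSATISFIABLE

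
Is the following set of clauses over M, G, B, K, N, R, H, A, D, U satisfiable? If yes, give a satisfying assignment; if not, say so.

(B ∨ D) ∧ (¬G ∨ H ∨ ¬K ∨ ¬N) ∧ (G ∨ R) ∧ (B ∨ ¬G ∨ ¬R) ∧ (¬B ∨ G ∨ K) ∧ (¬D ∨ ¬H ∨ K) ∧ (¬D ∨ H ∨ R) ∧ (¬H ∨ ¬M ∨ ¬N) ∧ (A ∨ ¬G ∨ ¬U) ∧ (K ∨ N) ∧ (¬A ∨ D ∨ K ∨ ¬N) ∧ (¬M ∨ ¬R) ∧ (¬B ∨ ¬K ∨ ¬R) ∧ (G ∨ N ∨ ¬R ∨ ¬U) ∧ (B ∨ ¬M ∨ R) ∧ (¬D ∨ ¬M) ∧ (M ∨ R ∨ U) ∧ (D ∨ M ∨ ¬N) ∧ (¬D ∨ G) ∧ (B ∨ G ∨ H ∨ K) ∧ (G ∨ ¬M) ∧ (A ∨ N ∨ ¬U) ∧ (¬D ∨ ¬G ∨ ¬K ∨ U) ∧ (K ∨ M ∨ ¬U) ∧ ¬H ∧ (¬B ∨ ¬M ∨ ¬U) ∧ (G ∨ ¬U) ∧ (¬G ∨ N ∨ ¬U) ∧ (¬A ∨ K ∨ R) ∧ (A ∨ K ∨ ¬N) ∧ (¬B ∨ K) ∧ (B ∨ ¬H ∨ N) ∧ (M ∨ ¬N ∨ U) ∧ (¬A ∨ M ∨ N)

M = True, G = True, B = True, K = True, N = False, R = False, H = False, A = True, D = False, U = False

Unit clause (¬H) forces H = False.
Set M = True.
  then (¬M ∨ ¬R) forces R = False.
  then (B ∨ ¬M ∨ R) forces B = True.
  then (¬D ∨ ¬M) forces D = False.
  then (G ∨ ¬M) forces G = True.
  then (¬B ∨ ¬M ∨ ¬U) forces U = False.
  then (¬B ∨ K) forces K = True.
  then (¬G ∨ H ∨ ¬K ∨ ¬N) forces N = False.
Set A = True.
All clauses satisfied.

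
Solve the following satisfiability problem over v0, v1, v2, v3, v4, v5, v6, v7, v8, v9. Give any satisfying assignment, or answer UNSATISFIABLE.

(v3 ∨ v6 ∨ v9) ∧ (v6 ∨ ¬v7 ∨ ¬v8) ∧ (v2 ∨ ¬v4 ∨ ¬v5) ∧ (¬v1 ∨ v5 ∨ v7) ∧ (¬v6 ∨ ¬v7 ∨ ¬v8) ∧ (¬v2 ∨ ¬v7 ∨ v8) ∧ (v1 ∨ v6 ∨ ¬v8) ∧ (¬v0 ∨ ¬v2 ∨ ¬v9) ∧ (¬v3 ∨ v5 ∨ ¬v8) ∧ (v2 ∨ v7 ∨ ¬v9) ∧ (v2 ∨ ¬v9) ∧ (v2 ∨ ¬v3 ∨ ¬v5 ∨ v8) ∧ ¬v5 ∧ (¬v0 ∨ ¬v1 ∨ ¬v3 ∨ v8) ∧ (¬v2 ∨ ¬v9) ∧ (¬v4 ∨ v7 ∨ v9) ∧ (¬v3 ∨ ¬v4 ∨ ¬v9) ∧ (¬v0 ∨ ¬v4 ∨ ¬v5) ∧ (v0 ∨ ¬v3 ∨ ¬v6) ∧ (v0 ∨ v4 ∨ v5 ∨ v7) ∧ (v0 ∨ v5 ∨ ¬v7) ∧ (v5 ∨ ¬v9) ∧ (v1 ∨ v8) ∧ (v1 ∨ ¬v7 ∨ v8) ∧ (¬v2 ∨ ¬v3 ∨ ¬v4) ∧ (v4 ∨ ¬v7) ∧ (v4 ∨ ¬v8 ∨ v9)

Unit clause (¬v5) forces v5 = False.
In (v5 ∨ ¬v9) only ¬v9 is left, so v9 = False.
Set v0 = True.
Set v1 = True.
  then (¬v1 ∨ v5 ∨ v7) forces v7 = True.
  then (v4 ∨ ¬v7) forces v4 = True.
Try v2 = True:
  (¬v2 ∨ ¬v7 ∨ v8) forces v8 = True.
  (v6 ∨ ¬v7 ∨ ¬v8) forces v6 = True.
  clause (¬v6 ∨ ¬v7 ∨ ¬v8) is falsified — backtrack.
So v2 = False.
Try v3 = True:
  (¬v3 ∨ v5 ∨ ¬v8) forces v8 = False.
  clause (¬v0 ∨ ¬v1 ∨ ¬v3 ∨ v8) is falsified — backtrack.
So v3 = False.
  then (v3 ∨ v6 ∨ v9) forces v6 = True.
  then (¬v6 ∨ ¬v7 ∨ ¬v8) forces v8 = False.
All clauses satisfied.

v0=T, v1=T, v2=F, v3=F, v4=T, v5=F, v6=T, v7=T, v8=F, v9=F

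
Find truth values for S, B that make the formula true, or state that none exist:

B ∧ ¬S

S = False, B = True

  ¬S = True
Both conjuncts True, so the formula holds.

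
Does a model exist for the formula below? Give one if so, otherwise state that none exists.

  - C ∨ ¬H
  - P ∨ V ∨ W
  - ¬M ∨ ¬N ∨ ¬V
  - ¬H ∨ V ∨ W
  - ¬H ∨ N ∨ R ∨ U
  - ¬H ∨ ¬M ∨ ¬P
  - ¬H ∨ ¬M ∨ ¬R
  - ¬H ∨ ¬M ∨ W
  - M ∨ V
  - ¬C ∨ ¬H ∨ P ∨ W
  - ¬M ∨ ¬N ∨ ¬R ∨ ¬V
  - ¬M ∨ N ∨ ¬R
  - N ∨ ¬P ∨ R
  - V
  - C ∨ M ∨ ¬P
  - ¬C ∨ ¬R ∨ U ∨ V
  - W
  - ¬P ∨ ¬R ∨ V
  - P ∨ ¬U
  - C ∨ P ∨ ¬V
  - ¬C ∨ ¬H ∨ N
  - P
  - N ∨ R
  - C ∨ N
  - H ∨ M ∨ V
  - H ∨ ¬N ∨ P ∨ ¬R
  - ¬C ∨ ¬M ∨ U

Unit clause (V) forces V = True.
Unit clause (W) forces W = True.
Unit clause (P) forces P = True.
Set H = False.
Set R = True.
Try C = False:
  (C ∨ M ∨ ¬P) forces M = True.
  (¬M ∨ ¬N ∨ ¬V) forces N = False.
  clause (¬M ∨ N ∨ ¬R) is falsified — backtrack.
So C = True.
Set N = True.
  then (¬M ∨ ¬N ∨ ¬V) forces M = False.
Set U = True.
All clauses satisfied.

V: True, P: True, H: False, R: True, C: True, W: True, N: True, U: True, M: False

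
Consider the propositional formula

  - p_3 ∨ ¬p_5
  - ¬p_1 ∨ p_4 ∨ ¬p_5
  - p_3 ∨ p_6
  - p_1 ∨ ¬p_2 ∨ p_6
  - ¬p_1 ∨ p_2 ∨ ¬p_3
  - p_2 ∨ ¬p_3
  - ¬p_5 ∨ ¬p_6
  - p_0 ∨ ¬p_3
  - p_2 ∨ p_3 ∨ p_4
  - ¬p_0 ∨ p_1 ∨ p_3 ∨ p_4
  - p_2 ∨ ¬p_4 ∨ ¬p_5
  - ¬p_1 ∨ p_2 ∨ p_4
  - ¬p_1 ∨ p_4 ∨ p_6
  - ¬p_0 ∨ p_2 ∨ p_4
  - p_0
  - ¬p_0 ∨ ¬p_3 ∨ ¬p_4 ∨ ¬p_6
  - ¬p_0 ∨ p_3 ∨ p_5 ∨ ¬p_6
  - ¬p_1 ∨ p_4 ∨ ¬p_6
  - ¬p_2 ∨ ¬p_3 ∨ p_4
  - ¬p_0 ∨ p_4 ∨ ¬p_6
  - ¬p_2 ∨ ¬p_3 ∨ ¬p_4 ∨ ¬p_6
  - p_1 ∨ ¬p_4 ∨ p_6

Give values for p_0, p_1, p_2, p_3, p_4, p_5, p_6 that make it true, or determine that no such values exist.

p_0: True, p_1: True, p_2: True, p_3: True, p_4: True, p_5: True, p_6: False

Unit clause (p_0) forces p_0 = True.
Set p_1 = True.
Try p_2 = False:
  (¬p_1 ∨ p_2 ∨ ¬p_3) forces p_3 = False.
  (p_3 ∨ ¬p_5) forces p_5 = False.
  (p_3 ∨ p_6) forces p_6 = True.
  clause (¬p_0 ∨ p_3 ∨ p_5 ∨ ¬p_6) is falsified — backtrack.
So p_2 = True.
Set p_3 = True.
  then (¬p_2 ∨ ¬p_3 ∨ p_4) forces p_4 = True.
  then (¬p_2 ∨ ¬p_3 ∨ ¬p_4 ∨ ¬p_6) forces p_6 = False.
Set p_5 = True.
All clauses satisfied.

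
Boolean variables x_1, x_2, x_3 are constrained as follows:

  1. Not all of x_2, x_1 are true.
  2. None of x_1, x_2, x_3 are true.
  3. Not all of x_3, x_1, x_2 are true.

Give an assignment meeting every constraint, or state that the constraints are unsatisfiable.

x_1 = False, x_2 = False, x_3 = False

  (1) {x_2, x_1}: 0/2 true — not all ✓
  (2) {x_1, x_2, x_3}: 0 true — none ✓
  (3) {x_3, x_1, x_2}: 0/3 true — not all ✓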